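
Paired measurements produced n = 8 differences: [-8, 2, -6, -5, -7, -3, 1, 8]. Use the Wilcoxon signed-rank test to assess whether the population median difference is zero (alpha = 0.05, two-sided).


Step 1: Drop any zero differences (none here) and take |d_i|.
|d| = [8, 2, 6, 5, 7, 3, 1, 8]
Step 2: Midrank |d_i| (ties get averaged ranks).
ranks: |8|->7.5, |2|->2, |6|->5, |5|->4, |7|->6, |3|->3, |1|->1, |8|->7.5
Step 3: Attach original signs; sum ranks with positive sign and with negative sign.
W+ = 2 + 1 + 7.5 = 10.5
W- = 7.5 + 5 + 4 + 6 + 3 = 25.5
(Check: W+ + W- = 36 should equal n(n+1)/2 = 36.)
Step 4: Test statistic W = min(W+, W-) = 10.5.
Step 5: Ties in |d|, so use the tie-corrected normal approximation.
        E[W] = n(n+1)/4 = 8*9/4 = 18.
        Tie groups: |d|=8 (t=2); sum(t^3 - t) = 6.
        Var[W] = n(n+1)(2n+1)/24 - sum(t^3-t)/48 = 1224/24 - 6/48 = 50.875.
        z = (W - E[W]) / sqrt(Var[W]) = (10.5 - 18) / 7.1327 = -1.0515.
        Two-sided p = 2*Phi(z) = 0.293029.
Step 6: alpha = 0.05. fail to reject H0.

W+ = 10.5, W- = 25.5, W = min = 10.5, p = 0.293029, fail to reject H0.


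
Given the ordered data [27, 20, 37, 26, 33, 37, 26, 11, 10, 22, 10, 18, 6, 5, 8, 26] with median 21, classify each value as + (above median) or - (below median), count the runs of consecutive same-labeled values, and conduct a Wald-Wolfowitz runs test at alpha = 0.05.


Step 1: Compute median = 21; label A = above, B = below.
Labels in order: ABAAAAABBABBBBBA  (n_A = 8, n_B = 8)
Step 2: Count runs R = 7.
Step 3: Under H0 (random ordering), E[R] = 2*n_A*n_B/(n_A+n_B) + 1 = 2*8*8/16 + 1 = 9.0000.
        Var[R] = 2*n_A*n_B*(2*n_A*n_B - n_A - n_B) / ((n_A+n_B)^2 * (n_A+n_B-1)) = 14336/3840 = 3.7333.
        SD[R] = 1.9322.
Step 4: Continuity-corrected z = (R + 0.5 - E[R]) / SD[R] = (7 + 0.5 - 9.0000) / 1.9322 = -0.7763.
Step 5: Two-sided p-value via normal approximation = 2*(1 - Phi(|z|)) = 0.437558.
Step 6: alpha = 0.05. fail to reject H0.

R = 7, z = -0.7763, p = 0.437558, fail to reject H0.


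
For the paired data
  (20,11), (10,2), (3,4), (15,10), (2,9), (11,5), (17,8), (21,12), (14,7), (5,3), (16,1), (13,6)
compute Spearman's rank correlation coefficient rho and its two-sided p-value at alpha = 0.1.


Step 1: Rank x and y separately (midranks; no ties here).
rank(x): 20->11, 10->4, 3->2, 15->8, 2->1, 11->5, 17->10, 21->12, 14->7, 5->3, 16->9, 13->6
rank(y): 11->11, 2->2, 4->4, 10->10, 9->9, 5->5, 8->8, 12->12, 7->7, 3->3, 1->1, 6->6
Step 2: d_i = R_x(i) - R_y(i); compute d_i^2.
  (11-11)^2=0, (4-2)^2=4, (2-4)^2=4, (8-10)^2=4, (1-9)^2=64, (5-5)^2=0, (10-8)^2=4, (12-12)^2=0, (7-7)^2=0, (3-3)^2=0, (9-1)^2=64, (6-6)^2=0
sum(d^2) = 144.
Step 3: rho = 1 - 6*144 / (12*(12^2 - 1)) = 1 - 864/1716 = 0.496503.
Step 4: Under H0, t = rho * sqrt((n-2)/(1-rho^2)) = 1.8088 ~ t(10).
Step 5: Two-sided p-value from the t-distribution with 10 df = 0.100603.
Step 6: alpha = 0.1. fail to reject H0.

rho = 0.4965, p = 0.100603, fail to reject H0 at alpha = 0.1.


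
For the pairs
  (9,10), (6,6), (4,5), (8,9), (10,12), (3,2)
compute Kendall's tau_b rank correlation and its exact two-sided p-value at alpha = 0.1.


Step 1: Enumerate the 15 unordered pairs (i,j) with i<j and classify each by sign(x_j-x_i) * sign(y_j-y_i).
  (1,2):dx=-3,dy=-4->C; (1,3):dx=-5,dy=-5->C; (1,4):dx=-1,dy=-1->C; (1,5):dx=+1,dy=+2->C
  (1,6):dx=-6,dy=-8->C; (2,3):dx=-2,dy=-1->C; (2,4):dx=+2,dy=+3->C; (2,5):dx=+4,dy=+6->C
  (2,6):dx=-3,dy=-4->C; (3,4):dx=+4,dy=+4->C; (3,5):dx=+6,dy=+7->C; (3,6):dx=-1,dy=-3->C
  (4,5):dx=+2,dy=+3->C; (4,6):dx=-5,dy=-7->C; (5,6):dx=-7,dy=-10->C
Step 2: C = 15, D = 0, total pairs = 15.
Step 3: tau = (C - D)/(n(n-1)/2) = (15 - 0)/15 = 1.000000.
Step 4: Exact two-sided p-value (enumerate n! = 720 permutations of y under H0): p = 0.002778.
Step 5: alpha = 0.1. reject H0.

tau_b = 1.0000 (C=15, D=0), p = 0.002778, reject H0.


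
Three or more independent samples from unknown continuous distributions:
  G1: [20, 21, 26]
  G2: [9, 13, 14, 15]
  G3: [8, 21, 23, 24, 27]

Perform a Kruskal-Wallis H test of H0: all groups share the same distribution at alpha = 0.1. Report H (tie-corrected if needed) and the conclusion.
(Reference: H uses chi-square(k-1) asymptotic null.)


Step 1: Combine all N = 12 observations and assign midranks.
sorted (value, group, rank): (8,G3,1), (9,G2,2), (13,G2,3), (14,G2,4), (15,G2,5), (20,G1,6), (21,G1,7.5), (21,G3,7.5), (23,G3,9), (24,G3,10), (26,G1,11), (27,G3,12)
Step 2: Sum ranks within each group.
R_1 = 24.5 (n_1 = 3)
R_2 = 14 (n_2 = 4)
R_3 = 39.5 (n_3 = 5)
Step 3: H = 12/(N(N+1)) * sum(R_i^2/n_i) - 3(N+1)
     = 12/(12*13) * (24.5^2/3 + 14^2/4 + 39.5^2/5) - 3*13
     = 0.076923 * 561.133 - 39
     = 4.164103.
Step 4: Ties present; correction factor C = 1 - 6/(12^3 - 12) = 0.996503. Corrected H = 4.164103 / 0.996503 = 4.178713.
Step 5: Under H0, H ~ chi^2(2); p-value = 0.123767.
Step 6: alpha = 0.1. fail to reject H0.

H = 4.1787, df = 2, p = 0.123767, fail to reject H0.


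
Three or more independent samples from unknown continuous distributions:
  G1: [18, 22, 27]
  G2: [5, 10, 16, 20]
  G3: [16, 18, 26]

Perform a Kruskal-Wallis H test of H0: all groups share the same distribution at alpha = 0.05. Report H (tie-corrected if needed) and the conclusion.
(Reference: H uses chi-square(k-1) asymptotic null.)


Step 1: Combine all N = 10 observations and assign midranks.
sorted (value, group, rank): (5,G2,1), (10,G2,2), (16,G2,3.5), (16,G3,3.5), (18,G1,5.5), (18,G3,5.5), (20,G2,7), (22,G1,8), (26,G3,9), (27,G1,10)
Step 2: Sum ranks within each group.
R_1 = 23.5 (n_1 = 3)
R_2 = 13.5 (n_2 = 4)
R_3 = 18 (n_3 = 3)
Step 3: H = 12/(N(N+1)) * sum(R_i^2/n_i) - 3(N+1)
     = 12/(10*11) * (23.5^2/3 + 13.5^2/4 + 18^2/3) - 3*11
     = 0.109091 * 337.646 - 33
     = 3.834091.
Step 4: Ties present; correction factor C = 1 - 12/(10^3 - 10) = 0.987879. Corrected H = 3.834091 / 0.987879 = 3.881135.
Step 5: Under H0, H ~ chi^2(2); p-value = 0.143622.
Step 6: alpha = 0.05. fail to reject H0.

H = 3.8811, df = 2, p = 0.143622, fail to reject H0.


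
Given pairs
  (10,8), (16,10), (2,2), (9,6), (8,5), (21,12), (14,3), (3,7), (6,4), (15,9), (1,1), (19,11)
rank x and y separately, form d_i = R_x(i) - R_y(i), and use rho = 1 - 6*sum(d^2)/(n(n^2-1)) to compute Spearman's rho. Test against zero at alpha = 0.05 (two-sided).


Step 1: Rank x and y separately (midranks; no ties here).
rank(x): 10->7, 16->10, 2->2, 9->6, 8->5, 21->12, 14->8, 3->3, 6->4, 15->9, 1->1, 19->11
rank(y): 8->8, 10->10, 2->2, 6->6, 5->5, 12->12, 3->3, 7->7, 4->4, 9->9, 1->1, 11->11
Step 2: d_i = R_x(i) - R_y(i); compute d_i^2.
  (7-8)^2=1, (10-10)^2=0, (2-2)^2=0, (6-6)^2=0, (5-5)^2=0, (12-12)^2=0, (8-3)^2=25, (3-7)^2=16, (4-4)^2=0, (9-9)^2=0, (1-1)^2=0, (11-11)^2=0
sum(d^2) = 42.
Step 3: rho = 1 - 6*42 / (12*(12^2 - 1)) = 1 - 252/1716 = 0.853147.
Step 4: Under H0, t = rho * sqrt((n-2)/(1-rho^2)) = 5.1716 ~ t(10).
Step 5: Two-sided p-value from the t-distribution with 10 df = 0.000418.
Step 6: alpha = 0.05. reject H0.

rho = 0.8531, p = 0.000418, reject H0 at alpha = 0.05.


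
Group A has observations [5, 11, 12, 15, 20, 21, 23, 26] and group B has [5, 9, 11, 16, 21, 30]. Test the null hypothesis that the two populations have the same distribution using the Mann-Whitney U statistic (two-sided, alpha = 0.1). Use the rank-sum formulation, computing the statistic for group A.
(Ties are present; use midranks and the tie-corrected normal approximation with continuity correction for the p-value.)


Step 1: Combine and sort all 14 observations; assign midranks.
sorted (value, group): (5,X), (5,Y), (9,Y), (11,X), (11,Y), (12,X), (15,X), (16,Y), (20,X), (21,X), (21,Y), (23,X), (26,X), (30,Y)
ranks: 5->1.5, 5->1.5, 9->3, 11->4.5, 11->4.5, 12->6, 15->7, 16->8, 20->9, 21->10.5, 21->10.5, 23->12, 26->13, 30->14
Step 2: Rank sum for X: R1 = 1.5 + 4.5 + 6 + 7 + 9 + 10.5 + 12 + 13 = 63.5.
Step 3: U_X = R1 - n1(n1+1)/2 = 63.5 - 8*9/2 = 63.5 - 36 = 27.5.
       U_Y = n1*n2 - U_X = 48 - 27.5 = 20.5.
Step 4: Ties are present, so use the tie-corrected normal approximation (with continuity correction) for the p-value.
Step 5: p-value = 0.697586; compare to alpha = 0.1. fail to reject H0.

U_X = 27.5, p = 0.697586, fail to reject H0 at alpha = 0.1.


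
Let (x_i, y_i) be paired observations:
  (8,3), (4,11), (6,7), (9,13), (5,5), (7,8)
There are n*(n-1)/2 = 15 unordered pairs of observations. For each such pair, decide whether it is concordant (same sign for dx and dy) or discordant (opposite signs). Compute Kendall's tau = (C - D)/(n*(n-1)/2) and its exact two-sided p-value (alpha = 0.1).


Step 1: Enumerate the 15 unordered pairs (i,j) with i<j and classify each by sign(x_j-x_i) * sign(y_j-y_i).
  (1,2):dx=-4,dy=+8->D; (1,3):dx=-2,dy=+4->D; (1,4):dx=+1,dy=+10->C; (1,5):dx=-3,dy=+2->D
  (1,6):dx=-1,dy=+5->D; (2,3):dx=+2,dy=-4->D; (2,4):dx=+5,dy=+2->C; (2,5):dx=+1,dy=-6->D
  (2,6):dx=+3,dy=-3->D; (3,4):dx=+3,dy=+6->C; (3,5):dx=-1,dy=-2->C; (3,6):dx=+1,dy=+1->C
  (4,5):dx=-4,dy=-8->C; (4,6):dx=-2,dy=-5->C; (5,6):dx=+2,dy=+3->C
Step 2: C = 8, D = 7, total pairs = 15.
Step 3: tau = (C - D)/(n(n-1)/2) = (8 - 7)/15 = 0.066667.
Step 4: Exact two-sided p-value (enumerate n! = 720 permutations of y under H0): p = 1.000000.
Step 5: alpha = 0.1. fail to reject H0.

tau_b = 0.0667 (C=8, D=7), p = 1.000000, fail to reject H0.


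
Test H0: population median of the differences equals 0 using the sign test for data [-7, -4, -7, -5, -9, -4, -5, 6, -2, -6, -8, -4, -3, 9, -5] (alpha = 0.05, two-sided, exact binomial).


Step 1: Discard zero differences. Original n = 15; n_eff = number of nonzero differences = 15.
Nonzero differences (with sign): -7, -4, -7, -5, -9, -4, -5, +6, -2, -6, -8, -4, -3, +9, -5
Step 2: Count signs: positive = 2, negative = 13.
Step 3: Under H0: P(positive) = 0.5, so the number of positives S ~ Bin(15, 0.5).
Step 4: Two-sided exact p-value = sum of Bin(15,0.5) probabilities at or below the observed probability = 0.007385.
Step 5: alpha = 0.05. reject H0.

n_eff = 15, pos = 2, neg = 13, p = 0.007385, reject H0.


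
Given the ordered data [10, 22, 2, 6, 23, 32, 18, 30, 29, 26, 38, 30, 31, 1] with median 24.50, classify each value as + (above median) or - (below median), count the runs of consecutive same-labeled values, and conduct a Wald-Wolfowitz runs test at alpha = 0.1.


Step 1: Compute median = 24.50; label A = above, B = below.
Labels in order: BBBBBABAAAAAAB  (n_A = 7, n_B = 7)
Step 2: Count runs R = 5.
Step 3: Under H0 (random ordering), E[R] = 2*n_A*n_B/(n_A+n_B) + 1 = 2*7*7/14 + 1 = 8.0000.
        Var[R] = 2*n_A*n_B*(2*n_A*n_B - n_A - n_B) / ((n_A+n_B)^2 * (n_A+n_B-1)) = 8232/2548 = 3.2308.
        SD[R] = 1.7974.
Step 4: Continuity-corrected z = (R + 0.5 - E[R]) / SD[R] = (5 + 0.5 - 8.0000) / 1.7974 = -1.3909.
Step 5: Two-sided p-value via normal approximation = 2*(1 - Phi(|z|)) = 0.164264.
Step 6: alpha = 0.1. fail to reject H0.

R = 5, z = -1.3909, p = 0.164264, fail to reject H0.


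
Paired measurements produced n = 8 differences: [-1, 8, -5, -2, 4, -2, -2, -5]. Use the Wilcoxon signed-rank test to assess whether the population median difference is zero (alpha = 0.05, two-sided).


Step 1: Drop any zero differences (none here) and take |d_i|.
|d| = [1, 8, 5, 2, 4, 2, 2, 5]
Step 2: Midrank |d_i| (ties get averaged ranks).
ranks: |1|->1, |8|->8, |5|->6.5, |2|->3, |4|->5, |2|->3, |2|->3, |5|->6.5
Step 3: Attach original signs; sum ranks with positive sign and with negative sign.
W+ = 8 + 5 = 13
W- = 1 + 6.5 + 3 + 3 + 3 + 6.5 = 23
(Check: W+ + W- = 36 should equal n(n+1)/2 = 36.)
Step 4: Test statistic W = min(W+, W-) = 13.
Step 5: Ties in |d|, so use the tie-corrected normal approximation.
        E[W] = n(n+1)/4 = 8*9/4 = 18.
        Tie groups: |d|=2 (t=3), |d|=5 (t=2); sum(t^3 - t) = 30.
        Var[W] = n(n+1)(2n+1)/24 - sum(t^3-t)/48 = 1224/24 - 30/48 = 50.375.
        z = (W - E[W]) / sqrt(Var[W]) = (13 - 18) / 7.0975 = -0.7045.
        Two-sided p = 2*Phi(z) = 0.481140.
Step 6: alpha = 0.05. fail to reject H0.

W+ = 13, W- = 23, W = min = 13, p = 0.481140, fail to reject H0.


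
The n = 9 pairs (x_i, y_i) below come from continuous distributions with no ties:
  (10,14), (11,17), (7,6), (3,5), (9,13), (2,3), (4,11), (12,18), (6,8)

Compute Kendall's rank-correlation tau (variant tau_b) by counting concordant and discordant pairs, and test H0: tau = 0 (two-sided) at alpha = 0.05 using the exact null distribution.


Step 1: Enumerate the 36 unordered pairs (i,j) with i<j and classify each by sign(x_j-x_i) * sign(y_j-y_i).
  (1,2):dx=+1,dy=+3->C; (1,3):dx=-3,dy=-8->C; (1,4):dx=-7,dy=-9->C; (1,5):dx=-1,dy=-1->C
  (1,6):dx=-8,dy=-11->C; (1,7):dx=-6,dy=-3->C; (1,8):dx=+2,dy=+4->C; (1,9):dx=-4,dy=-6->C
  (2,3):dx=-4,dy=-11->C; (2,4):dx=-8,dy=-12->C; (2,5):dx=-2,dy=-4->C; (2,6):dx=-9,dy=-14->C
  (2,7):dx=-7,dy=-6->C; (2,8):dx=+1,dy=+1->C; (2,9):dx=-5,dy=-9->C; (3,4):dx=-4,dy=-1->C
  (3,5):dx=+2,dy=+7->C; (3,6):dx=-5,dy=-3->C; (3,7):dx=-3,dy=+5->D; (3,8):dx=+5,dy=+12->C
  (3,9):dx=-1,dy=+2->D; (4,5):dx=+6,dy=+8->C; (4,6):dx=-1,dy=-2->C; (4,7):dx=+1,dy=+6->C
  (4,8):dx=+9,dy=+13->C; (4,9):dx=+3,dy=+3->C; (5,6):dx=-7,dy=-10->C; (5,7):dx=-5,dy=-2->C
  (5,8):dx=+3,dy=+5->C; (5,9):dx=-3,dy=-5->C; (6,7):dx=+2,dy=+8->C; (6,8):dx=+10,dy=+15->C
  (6,9):dx=+4,dy=+5->C; (7,8):dx=+8,dy=+7->C; (7,9):dx=+2,dy=-3->D; (8,9):dx=-6,dy=-10->C
Step 2: C = 33, D = 3, total pairs = 36.
Step 3: tau = (C - D)/(n(n-1)/2) = (33 - 3)/36 = 0.833333.
Step 4: Exact two-sided p-value (enumerate n! = 362880 permutations of y under H0): p = 0.000854.
Step 5: alpha = 0.05. reject H0.

tau_b = 0.8333 (C=33, D=3), p = 0.000854, reject H0.


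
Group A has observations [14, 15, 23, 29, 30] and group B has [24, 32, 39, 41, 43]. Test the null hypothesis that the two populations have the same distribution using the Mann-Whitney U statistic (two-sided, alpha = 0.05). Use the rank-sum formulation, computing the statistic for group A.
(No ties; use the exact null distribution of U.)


Step 1: Combine and sort all 10 observations; assign midranks.
sorted (value, group): (14,X), (15,X), (23,X), (24,Y), (29,X), (30,X), (32,Y), (39,Y), (41,Y), (43,Y)
ranks: 14->1, 15->2, 23->3, 24->4, 29->5, 30->6, 32->7, 39->8, 41->9, 43->10
Step 2: Rank sum for X: R1 = 1 + 2 + 3 + 5 + 6 = 17.
Step 3: U_X = R1 - n1(n1+1)/2 = 17 - 5*6/2 = 17 - 15 = 2.
       U_Y = n1*n2 - U_X = 25 - 2 = 23.
Step 4: No ties, so the exact null distribution of U (based on enumerating the C(10,5) = 252 equally likely rank assignments) gives the two-sided p-value.
Step 5: p-value = 0.031746; compare to alpha = 0.05. reject H0.

U_X = 2, p = 0.031746, reject H0 at alpha = 0.05.


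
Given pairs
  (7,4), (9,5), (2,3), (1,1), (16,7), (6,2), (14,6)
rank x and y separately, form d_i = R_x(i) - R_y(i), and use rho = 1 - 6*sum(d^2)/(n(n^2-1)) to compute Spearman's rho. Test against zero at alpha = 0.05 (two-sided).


Step 1: Rank x and y separately (midranks; no ties here).
rank(x): 7->4, 9->5, 2->2, 1->1, 16->7, 6->3, 14->6
rank(y): 4->4, 5->5, 3->3, 1->1, 7->7, 2->2, 6->6
Step 2: d_i = R_x(i) - R_y(i); compute d_i^2.
  (4-4)^2=0, (5-5)^2=0, (2-3)^2=1, (1-1)^2=0, (7-7)^2=0, (3-2)^2=1, (6-6)^2=0
sum(d^2) = 2.
Step 3: rho = 1 - 6*2 / (7*(7^2 - 1)) = 1 - 12/336 = 0.964286.
Step 4: Under H0, t = rho * sqrt((n-2)/(1-rho^2)) = 8.1408 ~ t(5).
Step 5: Two-sided p-value from the t-distribution with 5 df = 0.000454.
Step 6: alpha = 0.05. reject H0.

rho = 0.9643, p = 0.000454, reject H0 at alpha = 0.05.


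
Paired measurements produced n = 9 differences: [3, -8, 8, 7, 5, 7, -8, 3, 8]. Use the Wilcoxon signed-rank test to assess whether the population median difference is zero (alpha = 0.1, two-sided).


Step 1: Drop any zero differences (none here) and take |d_i|.
|d| = [3, 8, 8, 7, 5, 7, 8, 3, 8]
Step 2: Midrank |d_i| (ties get averaged ranks).
ranks: |3|->1.5, |8|->7.5, |8|->7.5, |7|->4.5, |5|->3, |7|->4.5, |8|->7.5, |3|->1.5, |8|->7.5
Step 3: Attach original signs; sum ranks with positive sign and with negative sign.
W+ = 1.5 + 7.5 + 4.5 + 3 + 4.5 + 1.5 + 7.5 = 30
W- = 7.5 + 7.5 = 15
(Check: W+ + W- = 45 should equal n(n+1)/2 = 45.)
Step 4: Test statistic W = min(W+, W-) = 15.
Step 5: Ties in |d|, so use the tie-corrected normal approximation.
        E[W] = n(n+1)/4 = 9*10/4 = 22.5.
        Tie groups: |d|=3 (t=2), |d|=7 (t=2), |d|=8 (t=4); sum(t^3 - t) = 72.
        Var[W] = n(n+1)(2n+1)/24 - sum(t^3-t)/48 = 1710/24 - 72/48 = 69.75.
        z = (W - E[W]) / sqrt(Var[W]) = (15 - 22.5) / 8.3516 = -0.8980.
        Two-sided p = 2*Phi(z) = 0.369171.
Step 6: alpha = 0.1. fail to reject H0.

W+ = 30, W- = 15, W = min = 15, p = 0.369171, fail to reject H0.


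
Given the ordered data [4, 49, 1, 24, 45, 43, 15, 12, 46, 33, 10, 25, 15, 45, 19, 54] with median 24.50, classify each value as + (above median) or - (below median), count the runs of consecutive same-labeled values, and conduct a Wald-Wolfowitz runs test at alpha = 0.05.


Step 1: Compute median = 24.50; label A = above, B = below.
Labels in order: BABBAABBAABABABA  (n_A = 8, n_B = 8)
Step 2: Count runs R = 12.
Step 3: Under H0 (random ordering), E[R] = 2*n_A*n_B/(n_A+n_B) + 1 = 2*8*8/16 + 1 = 9.0000.
        Var[R] = 2*n_A*n_B*(2*n_A*n_B - n_A - n_B) / ((n_A+n_B)^2 * (n_A+n_B-1)) = 14336/3840 = 3.7333.
        SD[R] = 1.9322.
Step 4: Continuity-corrected z = (R - 0.5 - E[R]) / SD[R] = (12 - 0.5 - 9.0000) / 1.9322 = 1.2939.
Step 5: Two-sided p-value via normal approximation = 2*(1 - Phi(|z|)) = 0.195709.
Step 6: alpha = 0.05. fail to reject H0.

R = 12, z = 1.2939, p = 0.195709, fail to reject H0.


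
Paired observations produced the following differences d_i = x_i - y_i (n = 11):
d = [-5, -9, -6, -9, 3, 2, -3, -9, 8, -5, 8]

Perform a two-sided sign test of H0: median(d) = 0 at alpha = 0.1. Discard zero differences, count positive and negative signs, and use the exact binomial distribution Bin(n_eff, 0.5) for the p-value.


Step 1: Discard zero differences. Original n = 11; n_eff = number of nonzero differences = 11.
Nonzero differences (with sign): -5, -9, -6, -9, +3, +2, -3, -9, +8, -5, +8
Step 2: Count signs: positive = 4, negative = 7.
Step 3: Under H0: P(positive) = 0.5, so the number of positives S ~ Bin(11, 0.5).
Step 4: Two-sided exact p-value = sum of Bin(11,0.5) probabilities at or below the observed probability = 0.548828.
Step 5: alpha = 0.1. fail to reject H0.

n_eff = 11, pos = 4, neg = 7, p = 0.548828, fail to reject H0.


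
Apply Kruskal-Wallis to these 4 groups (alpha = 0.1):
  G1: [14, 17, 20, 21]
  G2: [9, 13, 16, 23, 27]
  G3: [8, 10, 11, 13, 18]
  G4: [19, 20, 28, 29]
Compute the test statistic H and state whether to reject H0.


Step 1: Combine all N = 18 observations and assign midranks.
sorted (value, group, rank): (8,G3,1), (9,G2,2), (10,G3,3), (11,G3,4), (13,G2,5.5), (13,G3,5.5), (14,G1,7), (16,G2,8), (17,G1,9), (18,G3,10), (19,G4,11), (20,G1,12.5), (20,G4,12.5), (21,G1,14), (23,G2,15), (27,G2,16), (28,G4,17), (29,G4,18)
Step 2: Sum ranks within each group.
R_1 = 42.5 (n_1 = 4)
R_2 = 46.5 (n_2 = 5)
R_3 = 23.5 (n_3 = 5)
R_4 = 58.5 (n_4 = 4)
Step 3: H = 12/(N(N+1)) * sum(R_i^2/n_i) - 3(N+1)
     = 12/(18*19) * (42.5^2/4 + 46.5^2/5 + 23.5^2/5 + 58.5^2/4) - 3*19
     = 0.035088 * 1850.03 - 57
     = 7.913158.
Step 4: Ties present; correction factor C = 1 - 12/(18^3 - 18) = 0.997936. Corrected H = 7.913158 / 0.997936 = 7.929524.
Step 5: Under H0, H ~ chi^2(3); p-value = 0.047491.
Step 6: alpha = 0.1. reject H0.

H = 7.9295, df = 3, p = 0.047491, reject H0.


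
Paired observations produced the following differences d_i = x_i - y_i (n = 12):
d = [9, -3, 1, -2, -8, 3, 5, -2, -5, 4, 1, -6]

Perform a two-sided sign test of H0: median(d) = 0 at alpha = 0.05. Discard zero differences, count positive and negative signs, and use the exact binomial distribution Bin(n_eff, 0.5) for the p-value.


Step 1: Discard zero differences. Original n = 12; n_eff = number of nonzero differences = 12.
Nonzero differences (with sign): +9, -3, +1, -2, -8, +3, +5, -2, -5, +4, +1, -6
Step 2: Count signs: positive = 6, negative = 6.
Step 3: Under H0: P(positive) = 0.5, so the number of positives S ~ Bin(12, 0.5).
Step 4: Two-sided exact p-value = sum of Bin(12,0.5) probabilities at or below the observed probability = 1.000000.
Step 5: alpha = 0.05. fail to reject H0.

n_eff = 12, pos = 6, neg = 6, p = 1.000000, fail to reject H0.


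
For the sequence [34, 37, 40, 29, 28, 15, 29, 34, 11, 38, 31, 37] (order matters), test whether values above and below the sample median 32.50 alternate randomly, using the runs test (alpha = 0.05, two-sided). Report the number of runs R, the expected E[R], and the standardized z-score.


Step 1: Compute median = 32.50; label A = above, B = below.
Labels in order: AAABBBBABABA  (n_A = 6, n_B = 6)
Step 2: Count runs R = 7.
Step 3: Under H0 (random ordering), E[R] = 2*n_A*n_B/(n_A+n_B) + 1 = 2*6*6/12 + 1 = 7.0000.
        Var[R] = 2*n_A*n_B*(2*n_A*n_B - n_A - n_B) / ((n_A+n_B)^2 * (n_A+n_B-1)) = 4320/1584 = 2.7273.
        SD[R] = 1.6514.
Step 4: R = E[R], so z = 0 with no continuity correction.
Step 5: Two-sided p-value via normal approximation = 2*(1 - Phi(|z|)) = 1.000000.
Step 6: alpha = 0.05. fail to reject H0.

R = 7, z = 0.0000, p = 1.000000, fail to reject H0.


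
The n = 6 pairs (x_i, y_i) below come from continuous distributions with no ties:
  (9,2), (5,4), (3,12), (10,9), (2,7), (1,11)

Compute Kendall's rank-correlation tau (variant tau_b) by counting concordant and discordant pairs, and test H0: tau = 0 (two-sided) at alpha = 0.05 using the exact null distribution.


Step 1: Enumerate the 15 unordered pairs (i,j) with i<j and classify each by sign(x_j-x_i) * sign(y_j-y_i).
  (1,2):dx=-4,dy=+2->D; (1,3):dx=-6,dy=+10->D; (1,4):dx=+1,dy=+7->C; (1,5):dx=-7,dy=+5->D
  (1,6):dx=-8,dy=+9->D; (2,3):dx=-2,dy=+8->D; (2,4):dx=+5,dy=+5->C; (2,5):dx=-3,dy=+3->D
  (2,6):dx=-4,dy=+7->D; (3,4):dx=+7,dy=-3->D; (3,5):dx=-1,dy=-5->C; (3,6):dx=-2,dy=-1->C
  (4,5):dx=-8,dy=-2->C; (4,6):dx=-9,dy=+2->D; (5,6):dx=-1,dy=+4->D
Step 2: C = 5, D = 10, total pairs = 15.
Step 3: tau = (C - D)/(n(n-1)/2) = (5 - 10)/15 = -0.333333.
Step 4: Exact two-sided p-value (enumerate n! = 720 permutations of y under H0): p = 0.469444.
Step 5: alpha = 0.05. fail to reject H0.

tau_b = -0.3333 (C=5, D=10), p = 0.469444, fail to reject H0.


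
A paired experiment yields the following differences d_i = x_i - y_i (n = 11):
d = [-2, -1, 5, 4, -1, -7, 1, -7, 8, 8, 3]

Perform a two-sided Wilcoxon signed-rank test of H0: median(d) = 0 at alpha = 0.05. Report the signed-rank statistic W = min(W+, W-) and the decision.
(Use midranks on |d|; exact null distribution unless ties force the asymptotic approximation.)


Step 1: Drop any zero differences (none here) and take |d_i|.
|d| = [2, 1, 5, 4, 1, 7, 1, 7, 8, 8, 3]
Step 2: Midrank |d_i| (ties get averaged ranks).
ranks: |2|->4, |1|->2, |5|->7, |4|->6, |1|->2, |7|->8.5, |1|->2, |7|->8.5, |8|->10.5, |8|->10.5, |3|->5
Step 3: Attach original signs; sum ranks with positive sign and with negative sign.
W+ = 7 + 6 + 2 + 10.5 + 10.5 + 5 = 41
W- = 4 + 2 + 2 + 8.5 + 8.5 = 25
(Check: W+ + W- = 66 should equal n(n+1)/2 = 66.)
Step 4: Test statistic W = min(W+, W-) = 25.
Step 5: Ties in |d|, so use the tie-corrected normal approximation.
        E[W] = n(n+1)/4 = 11*12/4 = 33.
        Tie groups: |d|=1 (t=3), |d|=7 (t=2), |d|=8 (t=2); sum(t^3 - t) = 36.
        Var[W] = n(n+1)(2n+1)/24 - sum(t^3-t)/48 = 3036/24 - 36/48 = 125.75.
        z = (W - E[W]) / sqrt(Var[W]) = (25 - 33) / 11.2138 = -0.7134.
        Two-sided p = 2*Phi(z) = 0.475595.
Step 6: alpha = 0.05. fail to reject H0.

W+ = 41, W- = 25, W = min = 25, p = 0.475595, fail to reject H0.


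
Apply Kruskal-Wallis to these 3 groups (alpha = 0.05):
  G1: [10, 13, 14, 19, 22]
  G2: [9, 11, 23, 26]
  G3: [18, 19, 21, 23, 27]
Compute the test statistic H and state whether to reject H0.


Step 1: Combine all N = 14 observations and assign midranks.
sorted (value, group, rank): (9,G2,1), (10,G1,2), (11,G2,3), (13,G1,4), (14,G1,5), (18,G3,6), (19,G1,7.5), (19,G3,7.5), (21,G3,9), (22,G1,10), (23,G2,11.5), (23,G3,11.5), (26,G2,13), (27,G3,14)
Step 2: Sum ranks within each group.
R_1 = 28.5 (n_1 = 5)
R_2 = 28.5 (n_2 = 4)
R_3 = 48 (n_3 = 5)
Step 3: H = 12/(N(N+1)) * sum(R_i^2/n_i) - 3(N+1)
     = 12/(14*15) * (28.5^2/5 + 28.5^2/4 + 48^2/5) - 3*15
     = 0.057143 * 826.312 - 45
     = 2.217857.
Step 4: Ties present; correction factor C = 1 - 12/(14^3 - 14) = 0.995604. Corrected H = 2.217857 / 0.995604 = 2.227649.
Step 5: Under H0, H ~ chi^2(2); p-value = 0.328301.
Step 6: alpha = 0.05. fail to reject H0.

H = 2.2276, df = 2, p = 0.328301, fail to reject H0.


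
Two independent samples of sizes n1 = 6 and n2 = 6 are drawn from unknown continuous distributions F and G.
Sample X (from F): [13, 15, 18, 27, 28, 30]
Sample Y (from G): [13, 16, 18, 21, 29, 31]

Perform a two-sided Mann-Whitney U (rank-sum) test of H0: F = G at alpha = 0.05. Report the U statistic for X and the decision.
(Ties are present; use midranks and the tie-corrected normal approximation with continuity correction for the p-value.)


Step 1: Combine and sort all 12 observations; assign midranks.
sorted (value, group): (13,X), (13,Y), (15,X), (16,Y), (18,X), (18,Y), (21,Y), (27,X), (28,X), (29,Y), (30,X), (31,Y)
ranks: 13->1.5, 13->1.5, 15->3, 16->4, 18->5.5, 18->5.5, 21->7, 27->8, 28->9, 29->10, 30->11, 31->12
Step 2: Rank sum for X: R1 = 1.5 + 3 + 5.5 + 8 + 9 + 11 = 38.
Step 3: U_X = R1 - n1(n1+1)/2 = 38 - 6*7/2 = 38 - 21 = 17.
       U_Y = n1*n2 - U_X = 36 - 17 = 19.
Step 4: Ties are present, so use the tie-corrected normal approximation (with continuity correction) for the p-value.
Step 5: p-value = 0.935962; compare to alpha = 0.05. fail to reject H0.

U_X = 17, p = 0.935962, fail to reject H0 at alpha = 0.05.


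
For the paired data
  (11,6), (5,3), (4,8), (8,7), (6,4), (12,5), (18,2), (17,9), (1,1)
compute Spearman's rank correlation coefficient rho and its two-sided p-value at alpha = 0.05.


Step 1: Rank x and y separately (midranks; no ties here).
rank(x): 11->6, 5->3, 4->2, 8->5, 6->4, 12->7, 18->9, 17->8, 1->1
rank(y): 6->6, 3->3, 8->8, 7->7, 4->4, 5->5, 2->2, 9->9, 1->1
Step 2: d_i = R_x(i) - R_y(i); compute d_i^2.
  (6-6)^2=0, (3-3)^2=0, (2-8)^2=36, (5-7)^2=4, (4-4)^2=0, (7-5)^2=4, (9-2)^2=49, (8-9)^2=1, (1-1)^2=0
sum(d^2) = 94.
Step 3: rho = 1 - 6*94 / (9*(9^2 - 1)) = 1 - 564/720 = 0.216667.
Step 4: Under H0, t = rho * sqrt((n-2)/(1-rho^2)) = 0.5872 ~ t(7).
Step 5: Two-sided p-value from the t-distribution with 7 df = 0.575515.
Step 6: alpha = 0.05. fail to reject H0.

rho = 0.2167, p = 0.575515, fail to reject H0 at alpha = 0.05.


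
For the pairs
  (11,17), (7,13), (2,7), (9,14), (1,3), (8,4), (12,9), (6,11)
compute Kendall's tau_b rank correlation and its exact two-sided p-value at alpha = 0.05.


Step 1: Enumerate the 28 unordered pairs (i,j) with i<j and classify each by sign(x_j-x_i) * sign(y_j-y_i).
  (1,2):dx=-4,dy=-4->C; (1,3):dx=-9,dy=-10->C; (1,4):dx=-2,dy=-3->C; (1,5):dx=-10,dy=-14->C
  (1,6):dx=-3,dy=-13->C; (1,7):dx=+1,dy=-8->D; (1,8):dx=-5,dy=-6->C; (2,3):dx=-5,dy=-6->C
  (2,4):dx=+2,dy=+1->C; (2,5):dx=-6,dy=-10->C; (2,6):dx=+1,dy=-9->D; (2,7):dx=+5,dy=-4->D
  (2,8):dx=-1,dy=-2->C; (3,4):dx=+7,dy=+7->C; (3,5):dx=-1,dy=-4->C; (3,6):dx=+6,dy=-3->D
  (3,7):dx=+10,dy=+2->C; (3,8):dx=+4,dy=+4->C; (4,5):dx=-8,dy=-11->C; (4,6):dx=-1,dy=-10->C
  (4,7):dx=+3,dy=-5->D; (4,8):dx=-3,dy=-3->C; (5,6):dx=+7,dy=+1->C; (5,7):dx=+11,dy=+6->C
  (5,8):dx=+5,dy=+8->C; (6,7):dx=+4,dy=+5->C; (6,8):dx=-2,dy=+7->D; (7,8):dx=-6,dy=+2->D
Step 2: C = 21, D = 7, total pairs = 28.
Step 3: tau = (C - D)/(n(n-1)/2) = (21 - 7)/28 = 0.500000.
Step 4: Exact two-sided p-value (enumerate n! = 40320 permutations of y under H0): p = 0.108681.
Step 5: alpha = 0.05. fail to reject H0.

tau_b = 0.5000 (C=21, D=7), p = 0.108681, fail to reject H0.


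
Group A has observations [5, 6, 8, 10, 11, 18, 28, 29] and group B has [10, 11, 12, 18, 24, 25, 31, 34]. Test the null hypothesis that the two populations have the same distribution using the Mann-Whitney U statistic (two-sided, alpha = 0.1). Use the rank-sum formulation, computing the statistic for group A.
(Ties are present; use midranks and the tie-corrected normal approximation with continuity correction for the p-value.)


Step 1: Combine and sort all 16 observations; assign midranks.
sorted (value, group): (5,X), (6,X), (8,X), (10,X), (10,Y), (11,X), (11,Y), (12,Y), (18,X), (18,Y), (24,Y), (25,Y), (28,X), (29,X), (31,Y), (34,Y)
ranks: 5->1, 6->2, 8->3, 10->4.5, 10->4.5, 11->6.5, 11->6.5, 12->8, 18->9.5, 18->9.5, 24->11, 25->12, 28->13, 29->14, 31->15, 34->16
Step 2: Rank sum for X: R1 = 1 + 2 + 3 + 4.5 + 6.5 + 9.5 + 13 + 14 = 53.5.
Step 3: U_X = R1 - n1(n1+1)/2 = 53.5 - 8*9/2 = 53.5 - 36 = 17.5.
       U_Y = n1*n2 - U_X = 64 - 17.5 = 46.5.
Step 4: Ties are present, so use the tie-corrected normal approximation (with continuity correction) for the p-value.
Step 5: p-value = 0.140603; compare to alpha = 0.1. fail to reject H0.

U_X = 17.5, p = 0.140603, fail to reject H0 at alpha = 0.1.


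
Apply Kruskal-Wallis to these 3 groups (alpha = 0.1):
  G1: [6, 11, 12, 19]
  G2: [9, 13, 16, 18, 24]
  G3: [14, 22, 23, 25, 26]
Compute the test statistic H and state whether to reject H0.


Step 1: Combine all N = 14 observations and assign midranks.
sorted (value, group, rank): (6,G1,1), (9,G2,2), (11,G1,3), (12,G1,4), (13,G2,5), (14,G3,6), (16,G2,7), (18,G2,8), (19,G1,9), (22,G3,10), (23,G3,11), (24,G2,12), (25,G3,13), (26,G3,14)
Step 2: Sum ranks within each group.
R_1 = 17 (n_1 = 4)
R_2 = 34 (n_2 = 5)
R_3 = 54 (n_3 = 5)
Step 3: H = 12/(N(N+1)) * sum(R_i^2/n_i) - 3(N+1)
     = 12/(14*15) * (17^2/4 + 34^2/5 + 54^2/5) - 3*15
     = 0.057143 * 886.65 - 45
     = 5.665714.
Step 4: No ties, so H is used without correction.
Step 5: Under H0, H ~ chi^2(2); p-value = 0.058844.
Step 6: alpha = 0.1. reject H0.

H = 5.6657, df = 2, p = 0.058844, reject H0.


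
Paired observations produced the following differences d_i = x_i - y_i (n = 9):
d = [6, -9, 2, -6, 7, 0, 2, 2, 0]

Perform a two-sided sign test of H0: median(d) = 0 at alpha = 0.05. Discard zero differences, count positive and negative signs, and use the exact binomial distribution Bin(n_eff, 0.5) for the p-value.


Step 1: Discard zero differences. Original n = 9; n_eff = number of nonzero differences = 7.
Nonzero differences (with sign): +6, -9, +2, -6, +7, +2, +2
Step 2: Count signs: positive = 5, negative = 2.
Step 3: Under H0: P(positive) = 0.5, so the number of positives S ~ Bin(7, 0.5).
Step 4: Two-sided exact p-value = sum of Bin(7,0.5) probabilities at or below the observed probability = 0.453125.
Step 5: alpha = 0.05. fail to reject H0.

n_eff = 7, pos = 5, neg = 2, p = 0.453125, fail to reject H0.


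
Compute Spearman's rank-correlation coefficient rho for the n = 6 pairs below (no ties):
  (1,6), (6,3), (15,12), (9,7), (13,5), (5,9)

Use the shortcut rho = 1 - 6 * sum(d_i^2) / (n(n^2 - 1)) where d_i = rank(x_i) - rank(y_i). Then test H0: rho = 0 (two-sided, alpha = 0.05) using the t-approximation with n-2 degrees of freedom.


Step 1: Rank x and y separately (midranks; no ties here).
rank(x): 1->1, 6->3, 15->6, 9->4, 13->5, 5->2
rank(y): 6->3, 3->1, 12->6, 7->4, 5->2, 9->5
Step 2: d_i = R_x(i) - R_y(i); compute d_i^2.
  (1-3)^2=4, (3-1)^2=4, (6-6)^2=0, (4-4)^2=0, (5-2)^2=9, (2-5)^2=9
sum(d^2) = 26.
Step 3: rho = 1 - 6*26 / (6*(6^2 - 1)) = 1 - 156/210 = 0.257143.
Step 4: Under H0, t = rho * sqrt((n-2)/(1-rho^2)) = 0.5322 ~ t(4).
Step 5: Two-sided p-value from the t-distribution with 4 df = 0.622787.
Step 6: alpha = 0.05. fail to reject H0.

rho = 0.2571, p = 0.622787, fail to reject H0 at alpha = 0.05.


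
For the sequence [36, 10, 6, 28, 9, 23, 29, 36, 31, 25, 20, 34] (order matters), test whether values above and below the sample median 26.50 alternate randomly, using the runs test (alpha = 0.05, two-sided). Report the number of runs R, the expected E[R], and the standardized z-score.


Step 1: Compute median = 26.50; label A = above, B = below.
Labels in order: ABBABBAAABBA  (n_A = 6, n_B = 6)
Step 2: Count runs R = 7.
Step 3: Under H0 (random ordering), E[R] = 2*n_A*n_B/(n_A+n_B) + 1 = 2*6*6/12 + 1 = 7.0000.
        Var[R] = 2*n_A*n_B*(2*n_A*n_B - n_A - n_B) / ((n_A+n_B)^2 * (n_A+n_B-1)) = 4320/1584 = 2.7273.
        SD[R] = 1.6514.
Step 4: R = E[R], so z = 0 with no continuity correction.
Step 5: Two-sided p-value via normal approximation = 2*(1 - Phi(|z|)) = 1.000000.
Step 6: alpha = 0.05. fail to reject H0.

R = 7, z = 0.0000, p = 1.000000, fail to reject H0.


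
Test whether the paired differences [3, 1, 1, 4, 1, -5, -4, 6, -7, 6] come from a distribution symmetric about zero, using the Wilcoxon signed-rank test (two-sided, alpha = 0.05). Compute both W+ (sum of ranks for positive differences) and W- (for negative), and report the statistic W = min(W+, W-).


Step 1: Drop any zero differences (none here) and take |d_i|.
|d| = [3, 1, 1, 4, 1, 5, 4, 6, 7, 6]
Step 2: Midrank |d_i| (ties get averaged ranks).
ranks: |3|->4, |1|->2, |1|->2, |4|->5.5, |1|->2, |5|->7, |4|->5.5, |6|->8.5, |7|->10, |6|->8.5
Step 3: Attach original signs; sum ranks with positive sign and with negative sign.
W+ = 4 + 2 + 2 + 5.5 + 2 + 8.5 + 8.5 = 32.5
W- = 7 + 5.5 + 10 = 22.5
(Check: W+ + W- = 55 should equal n(n+1)/2 = 55.)
Step 4: Test statistic W = min(W+, W-) = 22.5.
Step 5: Ties in |d|, so use the tie-corrected normal approximation.
        E[W] = n(n+1)/4 = 10*11/4 = 27.5.
        Tie groups: |d|=1 (t=3), |d|=4 (t=2), |d|=6 (t=2); sum(t^3 - t) = 36.
        Var[W] = n(n+1)(2n+1)/24 - sum(t^3-t)/48 = 2310/24 - 36/48 = 95.5.
        z = (W - E[W]) / sqrt(Var[W]) = (22.5 - 27.5) / 9.7724 = -0.5116.
        Two-sided p = 2*Phi(z) = 0.608900.
Step 6: alpha = 0.05. fail to reject H0.

W+ = 32.5, W- = 22.5, W = min = 22.5, p = 0.608900, fail to reject H0.


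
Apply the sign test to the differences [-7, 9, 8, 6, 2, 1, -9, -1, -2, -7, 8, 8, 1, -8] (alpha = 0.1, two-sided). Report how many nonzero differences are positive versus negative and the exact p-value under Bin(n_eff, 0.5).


Step 1: Discard zero differences. Original n = 14; n_eff = number of nonzero differences = 14.
Nonzero differences (with sign): -7, +9, +8, +6, +2, +1, -9, -1, -2, -7, +8, +8, +1, -8
Step 2: Count signs: positive = 8, negative = 6.
Step 3: Under H0: P(positive) = 0.5, so the number of positives S ~ Bin(14, 0.5).
Step 4: Two-sided exact p-value = sum of Bin(14,0.5) probabilities at or below the observed probability = 0.790527.
Step 5: alpha = 0.1. fail to reject H0.

n_eff = 14, pos = 8, neg = 6, p = 0.790527, fail to reject H0.


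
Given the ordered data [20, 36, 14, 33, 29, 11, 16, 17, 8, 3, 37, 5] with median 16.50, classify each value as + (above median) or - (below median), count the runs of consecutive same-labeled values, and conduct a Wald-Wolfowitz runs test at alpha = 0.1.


Step 1: Compute median = 16.50; label A = above, B = below.
Labels in order: AABAABBABBAB  (n_A = 6, n_B = 6)
Step 2: Count runs R = 8.
Step 3: Under H0 (random ordering), E[R] = 2*n_A*n_B/(n_A+n_B) + 1 = 2*6*6/12 + 1 = 7.0000.
        Var[R] = 2*n_A*n_B*(2*n_A*n_B - n_A - n_B) / ((n_A+n_B)^2 * (n_A+n_B-1)) = 4320/1584 = 2.7273.
        SD[R] = 1.6514.
Step 4: Continuity-corrected z = (R - 0.5 - E[R]) / SD[R] = (8 - 0.5 - 7.0000) / 1.6514 = 0.3028.
Step 5: Two-sided p-value via normal approximation = 2*(1 - Phi(|z|)) = 0.762069.
Step 6: alpha = 0.1. fail to reject H0.

R = 8, z = 0.3028, p = 0.762069, fail to reject H0.


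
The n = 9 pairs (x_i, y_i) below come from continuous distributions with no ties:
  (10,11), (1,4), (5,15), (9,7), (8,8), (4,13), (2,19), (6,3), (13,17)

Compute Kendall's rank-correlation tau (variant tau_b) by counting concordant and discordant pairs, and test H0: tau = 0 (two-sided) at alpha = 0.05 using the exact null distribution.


Step 1: Enumerate the 36 unordered pairs (i,j) with i<j and classify each by sign(x_j-x_i) * sign(y_j-y_i).
  (1,2):dx=-9,dy=-7->C; (1,3):dx=-5,dy=+4->D; (1,4):dx=-1,dy=-4->C; (1,5):dx=-2,dy=-3->C
  (1,6):dx=-6,dy=+2->D; (1,7):dx=-8,dy=+8->D; (1,8):dx=-4,dy=-8->C; (1,9):dx=+3,dy=+6->C
  (2,3):dx=+4,dy=+11->C; (2,4):dx=+8,dy=+3->C; (2,5):dx=+7,dy=+4->C; (2,6):dx=+3,dy=+9->C
  (2,7):dx=+1,dy=+15->C; (2,8):dx=+5,dy=-1->D; (2,9):dx=+12,dy=+13->C; (3,4):dx=+4,dy=-8->D
  (3,5):dx=+3,dy=-7->D; (3,6):dx=-1,dy=-2->C; (3,7):dx=-3,dy=+4->D; (3,8):dx=+1,dy=-12->D
  (3,9):dx=+8,dy=+2->C; (4,5):dx=-1,dy=+1->D; (4,6):dx=-5,dy=+6->D; (4,7):dx=-7,dy=+12->D
  (4,8):dx=-3,dy=-4->C; (4,9):dx=+4,dy=+10->C; (5,6):dx=-4,dy=+5->D; (5,7):dx=-6,dy=+11->D
  (5,8):dx=-2,dy=-5->C; (5,9):dx=+5,dy=+9->C; (6,7):dx=-2,dy=+6->D; (6,8):dx=+2,dy=-10->D
  (6,9):dx=+9,dy=+4->C; (7,8):dx=+4,dy=-16->D; (7,9):dx=+11,dy=-2->D; (8,9):dx=+7,dy=+14->C
Step 2: C = 19, D = 17, total pairs = 36.
Step 3: tau = (C - D)/(n(n-1)/2) = (19 - 17)/36 = 0.055556.
Step 4: Exact two-sided p-value (enumerate n! = 362880 permutations of y under H0): p = 0.919455.
Step 5: alpha = 0.05. fail to reject H0.

tau_b = 0.0556 (C=19, D=17), p = 0.919455, fail to reject H0.


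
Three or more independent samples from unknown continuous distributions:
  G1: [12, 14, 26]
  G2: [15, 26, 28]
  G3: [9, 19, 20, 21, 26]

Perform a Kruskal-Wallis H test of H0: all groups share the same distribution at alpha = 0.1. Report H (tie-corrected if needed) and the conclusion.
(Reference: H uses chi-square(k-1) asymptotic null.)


Step 1: Combine all N = 11 observations and assign midranks.
sorted (value, group, rank): (9,G3,1), (12,G1,2), (14,G1,3), (15,G2,4), (19,G3,5), (20,G3,6), (21,G3,7), (26,G1,9), (26,G2,9), (26,G3,9), (28,G2,11)
Step 2: Sum ranks within each group.
R_1 = 14 (n_1 = 3)
R_2 = 24 (n_2 = 3)
R_3 = 28 (n_3 = 5)
Step 3: H = 12/(N(N+1)) * sum(R_i^2/n_i) - 3(N+1)
     = 12/(11*12) * (14^2/3 + 24^2/3 + 28^2/5) - 3*12
     = 0.090909 * 414.133 - 36
     = 1.648485.
Step 4: Ties present; correction factor C = 1 - 24/(11^3 - 11) = 0.981818. Corrected H = 1.648485 / 0.981818 = 1.679012.
Step 5: Under H0, H ~ chi^2(2); p-value = 0.431924.
Step 6: alpha = 0.1. fail to reject H0.

H = 1.6790, df = 2, p = 0.431924, fail to reject H0.


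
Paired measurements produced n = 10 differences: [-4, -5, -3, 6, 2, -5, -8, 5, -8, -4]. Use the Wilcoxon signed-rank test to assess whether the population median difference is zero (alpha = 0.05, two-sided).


Step 1: Drop any zero differences (none here) and take |d_i|.
|d| = [4, 5, 3, 6, 2, 5, 8, 5, 8, 4]
Step 2: Midrank |d_i| (ties get averaged ranks).
ranks: |4|->3.5, |5|->6, |3|->2, |6|->8, |2|->1, |5|->6, |8|->9.5, |5|->6, |8|->9.5, |4|->3.5
Step 3: Attach original signs; sum ranks with positive sign and with negative sign.
W+ = 8 + 1 + 6 = 15
W- = 3.5 + 6 + 2 + 6 + 9.5 + 9.5 + 3.5 = 40
(Check: W+ + W- = 55 should equal n(n+1)/2 = 55.)
Step 4: Test statistic W = min(W+, W-) = 15.
Step 5: Ties in |d|, so use the tie-corrected normal approximation.
        E[W] = n(n+1)/4 = 10*11/4 = 27.5.
        Tie groups: |d|=4 (t=2), |d|=5 (t=3), |d|=8 (t=2); sum(t^3 - t) = 36.
        Var[W] = n(n+1)(2n+1)/24 - sum(t^3-t)/48 = 2310/24 - 36/48 = 95.5.
        z = (W - E[W]) / sqrt(Var[W]) = (15 - 27.5) / 9.7724 = -1.2791.
        Two-sided p = 2*Phi(z) = 0.200858.
Step 6: alpha = 0.05. fail to reject H0.

W+ = 15, W- = 40, W = min = 15, p = 0.200858, fail to reject H0.


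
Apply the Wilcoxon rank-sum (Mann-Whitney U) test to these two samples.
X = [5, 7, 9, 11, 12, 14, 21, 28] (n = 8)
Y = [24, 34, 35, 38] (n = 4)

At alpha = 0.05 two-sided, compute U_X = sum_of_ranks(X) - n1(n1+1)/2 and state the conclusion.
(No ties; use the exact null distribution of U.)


Step 1: Combine and sort all 12 observations; assign midranks.
sorted (value, group): (5,X), (7,X), (9,X), (11,X), (12,X), (14,X), (21,X), (24,Y), (28,X), (34,Y), (35,Y), (38,Y)
ranks: 5->1, 7->2, 9->3, 11->4, 12->5, 14->6, 21->7, 24->8, 28->9, 34->10, 35->11, 38->12
Step 2: Rank sum for X: R1 = 1 + 2 + 3 + 4 + 5 + 6 + 7 + 9 = 37.
Step 3: U_X = R1 - n1(n1+1)/2 = 37 - 8*9/2 = 37 - 36 = 1.
       U_Y = n1*n2 - U_X = 32 - 1 = 31.
Step 4: No ties, so the exact null distribution of U (based on enumerating the C(12,8) = 495 equally likely rank assignments) gives the two-sided p-value.
Step 5: p-value = 0.008081; compare to alpha = 0.05. reject H0.

U_X = 1, p = 0.008081, reject H0 at alpha = 0.05.


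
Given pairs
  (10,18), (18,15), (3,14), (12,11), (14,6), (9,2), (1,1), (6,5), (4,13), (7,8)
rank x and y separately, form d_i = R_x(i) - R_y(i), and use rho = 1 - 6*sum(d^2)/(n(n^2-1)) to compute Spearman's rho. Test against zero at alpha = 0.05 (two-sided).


Step 1: Rank x and y separately (midranks; no ties here).
rank(x): 10->7, 18->10, 3->2, 12->8, 14->9, 9->6, 1->1, 6->4, 4->3, 7->5
rank(y): 18->10, 15->9, 14->8, 11->6, 6->4, 2->2, 1->1, 5->3, 13->7, 8->5
Step 2: d_i = R_x(i) - R_y(i); compute d_i^2.
  (7-10)^2=9, (10-9)^2=1, (2-8)^2=36, (8-6)^2=4, (9-4)^2=25, (6-2)^2=16, (1-1)^2=0, (4-3)^2=1, (3-7)^2=16, (5-5)^2=0
sum(d^2) = 108.
Step 3: rho = 1 - 6*108 / (10*(10^2 - 1)) = 1 - 648/990 = 0.345455.
Step 4: Under H0, t = rho * sqrt((n-2)/(1-rho^2)) = 1.0412 ~ t(8).
Step 5: Two-sided p-value from the t-distribution with 8 df = 0.328227.
Step 6: alpha = 0.05. fail to reject H0.

rho = 0.3455, p = 0.328227, fail to reject H0 at alpha = 0.05.
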